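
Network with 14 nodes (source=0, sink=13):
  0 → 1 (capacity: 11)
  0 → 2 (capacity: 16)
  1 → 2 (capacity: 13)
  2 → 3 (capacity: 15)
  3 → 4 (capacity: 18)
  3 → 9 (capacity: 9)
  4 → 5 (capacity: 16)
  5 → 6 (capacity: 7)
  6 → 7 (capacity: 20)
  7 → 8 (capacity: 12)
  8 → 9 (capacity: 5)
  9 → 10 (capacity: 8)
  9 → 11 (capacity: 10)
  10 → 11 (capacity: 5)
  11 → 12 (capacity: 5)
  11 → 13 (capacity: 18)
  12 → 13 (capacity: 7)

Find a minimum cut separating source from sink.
Min cut value = 14, edges: (3,9), (8,9)

Min cut value: 14
Partition: S = [0, 1, 2, 3, 4, 5, 6, 7, 8], T = [9, 10, 11, 12, 13]
Cut edges: (3,9), (8,9)

By max-flow min-cut theorem, max flow = min cut = 14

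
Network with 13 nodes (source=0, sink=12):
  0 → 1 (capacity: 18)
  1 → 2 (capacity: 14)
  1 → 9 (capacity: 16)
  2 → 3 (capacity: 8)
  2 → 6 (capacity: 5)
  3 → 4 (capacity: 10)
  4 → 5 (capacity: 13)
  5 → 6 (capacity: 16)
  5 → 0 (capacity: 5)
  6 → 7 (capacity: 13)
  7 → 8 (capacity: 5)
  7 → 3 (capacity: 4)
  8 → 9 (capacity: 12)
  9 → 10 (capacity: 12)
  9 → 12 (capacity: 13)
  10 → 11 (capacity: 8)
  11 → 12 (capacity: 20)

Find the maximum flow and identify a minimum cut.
Max flow = 18, Min cut edges: (0,1)

Maximum flow: 18
Minimum cut: (0,1)
Partition: S = [0], T = [1, 2, 3, 4, 5, 6, 7, 8, 9, 10, 11, 12]

Max-flow min-cut theorem verified: both equal 18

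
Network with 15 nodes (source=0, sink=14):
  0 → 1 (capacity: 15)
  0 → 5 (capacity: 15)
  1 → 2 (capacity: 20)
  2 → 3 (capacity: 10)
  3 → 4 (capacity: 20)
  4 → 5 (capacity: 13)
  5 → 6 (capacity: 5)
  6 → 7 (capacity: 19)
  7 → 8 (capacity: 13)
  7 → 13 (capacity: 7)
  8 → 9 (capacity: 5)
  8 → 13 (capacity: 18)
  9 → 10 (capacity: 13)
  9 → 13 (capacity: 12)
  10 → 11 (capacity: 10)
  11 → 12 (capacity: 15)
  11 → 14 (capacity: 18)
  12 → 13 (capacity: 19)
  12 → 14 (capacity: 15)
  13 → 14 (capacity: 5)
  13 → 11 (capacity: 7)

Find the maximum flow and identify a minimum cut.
Max flow = 5, Min cut edges: (5,6)

Maximum flow: 5
Minimum cut: (5,6)
Partition: S = [0, 1, 2, 3, 4, 5], T = [6, 7, 8, 9, 10, 11, 12, 13, 14]

Max-flow min-cut theorem verified: both equal 5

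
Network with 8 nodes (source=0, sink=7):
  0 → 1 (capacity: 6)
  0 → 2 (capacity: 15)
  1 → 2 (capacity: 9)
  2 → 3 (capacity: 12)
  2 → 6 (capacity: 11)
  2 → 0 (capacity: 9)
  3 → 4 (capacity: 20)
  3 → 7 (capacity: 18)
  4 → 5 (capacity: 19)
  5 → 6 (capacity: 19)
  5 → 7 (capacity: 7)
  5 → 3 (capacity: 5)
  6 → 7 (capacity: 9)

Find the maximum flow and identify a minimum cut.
Max flow = 21, Min cut edges: (2,3), (6,7)

Maximum flow: 21
Minimum cut: (2,3), (6,7)
Partition: S = [0, 1, 2, 6], T = [3, 4, 5, 7]

Max-flow min-cut theorem verified: both equal 21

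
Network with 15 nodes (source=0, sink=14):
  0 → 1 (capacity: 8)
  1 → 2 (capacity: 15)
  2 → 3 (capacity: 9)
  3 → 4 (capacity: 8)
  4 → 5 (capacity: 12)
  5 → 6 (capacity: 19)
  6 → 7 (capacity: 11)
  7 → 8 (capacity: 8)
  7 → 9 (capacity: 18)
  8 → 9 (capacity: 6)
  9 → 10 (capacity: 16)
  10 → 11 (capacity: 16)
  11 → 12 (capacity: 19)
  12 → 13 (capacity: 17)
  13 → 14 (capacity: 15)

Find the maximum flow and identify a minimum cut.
Max flow = 8, Min cut edges: (3,4)

Maximum flow: 8
Minimum cut: (3,4)
Partition: S = [0, 1, 2, 3], T = [4, 5, 6, 7, 8, 9, 10, 11, 12, 13, 14]

Max-flow min-cut theorem verified: both equal 8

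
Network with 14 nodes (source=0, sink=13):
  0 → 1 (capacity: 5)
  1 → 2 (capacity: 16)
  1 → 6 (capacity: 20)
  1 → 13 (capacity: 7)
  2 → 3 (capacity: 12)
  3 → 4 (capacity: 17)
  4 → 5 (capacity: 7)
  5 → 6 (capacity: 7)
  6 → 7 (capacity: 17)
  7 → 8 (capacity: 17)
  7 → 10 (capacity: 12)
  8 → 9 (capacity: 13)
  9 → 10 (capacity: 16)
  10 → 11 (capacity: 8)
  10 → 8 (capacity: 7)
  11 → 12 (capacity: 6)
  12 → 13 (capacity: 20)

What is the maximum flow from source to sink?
Maximum flow = 5

Max flow: 5

Flow assignment:
  0 → 1: 5/5
  1 → 13: 5/7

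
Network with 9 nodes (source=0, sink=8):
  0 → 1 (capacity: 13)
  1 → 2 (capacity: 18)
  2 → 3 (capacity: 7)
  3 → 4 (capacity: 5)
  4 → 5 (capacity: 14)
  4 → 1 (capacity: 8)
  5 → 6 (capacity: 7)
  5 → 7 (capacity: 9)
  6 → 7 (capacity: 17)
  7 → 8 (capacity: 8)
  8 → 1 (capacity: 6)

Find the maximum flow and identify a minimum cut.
Max flow = 5, Min cut edges: (3,4)

Maximum flow: 5
Minimum cut: (3,4)
Partition: S = [0, 1, 2, 3], T = [4, 5, 6, 7, 8]

Max-flow min-cut theorem verified: both equal 5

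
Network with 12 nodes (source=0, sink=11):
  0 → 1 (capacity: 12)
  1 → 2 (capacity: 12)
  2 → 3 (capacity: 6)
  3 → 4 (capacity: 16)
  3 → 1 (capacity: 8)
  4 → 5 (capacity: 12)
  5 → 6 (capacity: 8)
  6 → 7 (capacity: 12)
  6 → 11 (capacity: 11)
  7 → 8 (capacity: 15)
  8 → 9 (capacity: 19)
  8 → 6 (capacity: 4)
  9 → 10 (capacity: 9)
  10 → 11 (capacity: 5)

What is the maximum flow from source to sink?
Maximum flow = 6

Max flow: 6

Flow assignment:
  0 → 1: 6/12
  1 → 2: 6/12
  2 → 3: 6/6
  3 → 4: 6/16
  4 → 5: 6/12
  5 → 6: 6/8
  6 → 11: 6/11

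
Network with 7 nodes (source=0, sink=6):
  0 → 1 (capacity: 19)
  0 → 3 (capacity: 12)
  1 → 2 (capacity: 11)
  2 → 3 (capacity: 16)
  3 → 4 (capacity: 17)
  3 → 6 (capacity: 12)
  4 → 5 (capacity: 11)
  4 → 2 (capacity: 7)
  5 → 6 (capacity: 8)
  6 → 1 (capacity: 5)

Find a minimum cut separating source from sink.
Min cut value = 20, edges: (3,6), (5,6)

Min cut value: 20
Partition: S = [0, 1, 2, 3, 4, 5], T = [6]
Cut edges: (3,6), (5,6)

By max-flow min-cut theorem, max flow = min cut = 20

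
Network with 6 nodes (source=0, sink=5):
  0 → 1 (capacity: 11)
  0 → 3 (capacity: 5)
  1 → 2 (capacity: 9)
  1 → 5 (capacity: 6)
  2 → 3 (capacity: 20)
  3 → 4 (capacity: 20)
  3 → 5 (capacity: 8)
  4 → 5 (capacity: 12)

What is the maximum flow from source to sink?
Maximum flow = 16

Max flow: 16

Flow assignment:
  0 → 1: 11/11
  0 → 3: 5/5
  1 → 2: 5/9
  1 → 5: 6/6
  2 → 3: 5/20
  3 → 4: 2/20
  3 → 5: 8/8
  4 → 5: 2/12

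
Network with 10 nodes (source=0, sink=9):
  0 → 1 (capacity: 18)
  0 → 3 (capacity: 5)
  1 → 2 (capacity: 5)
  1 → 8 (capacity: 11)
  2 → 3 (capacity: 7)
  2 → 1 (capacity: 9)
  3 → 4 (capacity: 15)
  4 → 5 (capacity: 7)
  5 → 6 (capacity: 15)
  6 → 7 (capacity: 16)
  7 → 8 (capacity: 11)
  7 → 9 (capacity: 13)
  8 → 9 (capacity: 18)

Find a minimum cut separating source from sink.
Min cut value = 18, edges: (1,8), (4,5)

Min cut value: 18
Partition: S = [0, 1, 2, 3, 4], T = [5, 6, 7, 8, 9]
Cut edges: (1,8), (4,5)

By max-flow min-cut theorem, max flow = min cut = 18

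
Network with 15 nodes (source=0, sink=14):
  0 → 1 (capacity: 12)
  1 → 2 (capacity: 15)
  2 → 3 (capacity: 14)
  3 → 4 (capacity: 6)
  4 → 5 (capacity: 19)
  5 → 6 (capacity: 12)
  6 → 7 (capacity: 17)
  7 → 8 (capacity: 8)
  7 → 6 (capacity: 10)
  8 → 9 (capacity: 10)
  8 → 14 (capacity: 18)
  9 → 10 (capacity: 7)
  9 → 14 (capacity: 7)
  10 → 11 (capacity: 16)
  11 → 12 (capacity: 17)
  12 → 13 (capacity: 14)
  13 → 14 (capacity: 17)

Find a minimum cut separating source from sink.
Min cut value = 6, edges: (3,4)

Min cut value: 6
Partition: S = [0, 1, 2, 3], T = [4, 5, 6, 7, 8, 9, 10, 11, 12, 13, 14]
Cut edges: (3,4)

By max-flow min-cut theorem, max flow = min cut = 6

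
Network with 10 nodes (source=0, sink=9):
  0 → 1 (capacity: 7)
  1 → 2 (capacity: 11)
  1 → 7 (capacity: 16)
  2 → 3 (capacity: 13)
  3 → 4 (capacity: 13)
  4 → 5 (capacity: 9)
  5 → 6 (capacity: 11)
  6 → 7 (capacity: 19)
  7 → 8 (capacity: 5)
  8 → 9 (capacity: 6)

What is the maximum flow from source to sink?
Maximum flow = 5

Max flow: 5

Flow assignment:
  0 → 1: 5/7
  1 → 7: 5/16
  7 → 8: 5/5
  8 → 9: 5/6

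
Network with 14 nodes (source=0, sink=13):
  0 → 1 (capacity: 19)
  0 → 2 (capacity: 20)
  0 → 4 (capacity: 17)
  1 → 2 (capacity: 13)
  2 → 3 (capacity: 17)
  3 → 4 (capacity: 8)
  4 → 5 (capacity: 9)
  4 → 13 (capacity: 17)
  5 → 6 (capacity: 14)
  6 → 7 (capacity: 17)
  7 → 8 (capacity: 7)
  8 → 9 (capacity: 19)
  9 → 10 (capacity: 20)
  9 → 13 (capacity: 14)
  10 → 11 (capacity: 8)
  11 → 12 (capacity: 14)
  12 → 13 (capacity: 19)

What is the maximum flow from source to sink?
Maximum flow = 24

Max flow: 24

Flow assignment:
  0 → 1: 8/19
  0 → 4: 16/17
  1 → 2: 8/13
  2 → 3: 8/17
  3 → 4: 8/8
  4 → 5: 7/9
  4 → 13: 17/17
  5 → 6: 7/14
  6 → 7: 7/17
  7 → 8: 7/7
  8 → 9: 7/19
  9 → 13: 7/14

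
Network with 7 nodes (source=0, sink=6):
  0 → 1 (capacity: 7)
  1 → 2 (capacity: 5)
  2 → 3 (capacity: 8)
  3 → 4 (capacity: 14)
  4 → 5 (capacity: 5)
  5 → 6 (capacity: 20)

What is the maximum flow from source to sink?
Maximum flow = 5

Max flow: 5

Flow assignment:
  0 → 1: 5/7
  1 → 2: 5/5
  2 → 3: 5/8
  3 → 4: 5/14
  4 → 5: 5/5
  5 → 6: 5/20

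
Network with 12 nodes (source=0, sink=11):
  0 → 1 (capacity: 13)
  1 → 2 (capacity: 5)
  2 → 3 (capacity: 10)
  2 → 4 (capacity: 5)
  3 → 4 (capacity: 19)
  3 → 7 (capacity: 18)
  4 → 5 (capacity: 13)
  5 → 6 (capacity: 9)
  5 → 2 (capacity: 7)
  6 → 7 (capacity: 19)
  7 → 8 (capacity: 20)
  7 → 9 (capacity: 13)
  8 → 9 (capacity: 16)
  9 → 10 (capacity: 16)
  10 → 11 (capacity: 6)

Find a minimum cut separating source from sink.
Min cut value = 5, edges: (1,2)

Min cut value: 5
Partition: S = [0, 1], T = [2, 3, 4, 5, 6, 7, 8, 9, 10, 11]
Cut edges: (1,2)

By max-flow min-cut theorem, max flow = min cut = 5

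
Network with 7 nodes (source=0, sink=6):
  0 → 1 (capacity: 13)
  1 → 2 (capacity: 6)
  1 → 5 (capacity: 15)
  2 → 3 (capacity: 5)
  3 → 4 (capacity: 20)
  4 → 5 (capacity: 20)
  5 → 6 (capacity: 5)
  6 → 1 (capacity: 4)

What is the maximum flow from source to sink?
Maximum flow = 5

Max flow: 5

Flow assignment:
  0 → 1: 5/13
  1 → 5: 5/15
  5 → 6: 5/5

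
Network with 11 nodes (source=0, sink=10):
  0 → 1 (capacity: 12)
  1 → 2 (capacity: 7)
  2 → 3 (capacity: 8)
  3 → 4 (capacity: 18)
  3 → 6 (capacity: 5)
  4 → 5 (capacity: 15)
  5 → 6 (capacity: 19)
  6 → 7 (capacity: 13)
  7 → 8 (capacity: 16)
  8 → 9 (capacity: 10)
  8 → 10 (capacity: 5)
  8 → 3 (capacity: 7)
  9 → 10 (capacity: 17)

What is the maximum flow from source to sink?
Maximum flow = 7

Max flow: 7

Flow assignment:
  0 → 1: 7/12
  1 → 2: 7/7
  2 → 3: 7/8
  3 → 4: 2/18
  3 → 6: 5/5
  4 → 5: 2/15
  5 → 6: 2/19
  6 → 7: 7/13
  7 → 8: 7/16
  8 → 9: 2/10
  8 → 10: 5/5
  9 → 10: 2/17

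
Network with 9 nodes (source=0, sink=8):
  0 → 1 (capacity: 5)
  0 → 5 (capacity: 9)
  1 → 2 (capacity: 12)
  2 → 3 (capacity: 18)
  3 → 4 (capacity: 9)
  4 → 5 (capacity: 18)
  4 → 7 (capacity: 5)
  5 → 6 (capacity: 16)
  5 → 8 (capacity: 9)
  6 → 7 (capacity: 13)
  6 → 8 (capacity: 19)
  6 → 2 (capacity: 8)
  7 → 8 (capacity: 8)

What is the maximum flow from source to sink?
Maximum flow = 14

Max flow: 14

Flow assignment:
  0 → 1: 5/5
  0 → 5: 9/9
  1 → 2: 5/12
  2 → 3: 5/18
  3 → 4: 5/9
  4 → 5: 5/18
  5 → 6: 5/16
  5 → 8: 9/9
  6 → 8: 5/19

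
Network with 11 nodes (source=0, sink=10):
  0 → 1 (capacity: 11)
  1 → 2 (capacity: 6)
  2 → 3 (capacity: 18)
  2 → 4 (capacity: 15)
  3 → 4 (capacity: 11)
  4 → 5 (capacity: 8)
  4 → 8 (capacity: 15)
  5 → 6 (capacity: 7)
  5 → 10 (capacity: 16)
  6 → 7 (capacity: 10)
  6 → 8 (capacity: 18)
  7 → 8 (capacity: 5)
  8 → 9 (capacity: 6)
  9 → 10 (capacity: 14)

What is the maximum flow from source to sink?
Maximum flow = 6

Max flow: 6

Flow assignment:
  0 → 1: 6/11
  1 → 2: 6/6
  2 → 4: 6/15
  4 → 5: 6/8
  5 → 10: 6/16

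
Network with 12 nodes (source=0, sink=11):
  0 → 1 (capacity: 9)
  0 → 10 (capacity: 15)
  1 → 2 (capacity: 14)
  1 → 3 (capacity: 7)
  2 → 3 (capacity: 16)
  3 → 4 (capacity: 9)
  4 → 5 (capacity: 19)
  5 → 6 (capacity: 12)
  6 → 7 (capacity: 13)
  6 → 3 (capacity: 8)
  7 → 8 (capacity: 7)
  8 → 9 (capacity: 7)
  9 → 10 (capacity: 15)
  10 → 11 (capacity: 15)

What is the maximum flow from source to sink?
Maximum flow = 15

Max flow: 15

Flow assignment:
  0 → 1: 7/9
  0 → 10: 8/15
  1 → 2: 2/14
  1 → 3: 5/7
  2 → 3: 2/16
  3 → 4: 9/9
  4 → 5: 9/19
  5 → 6: 9/12
  6 → 7: 7/13
  6 → 3: 2/8
  7 → 8: 7/7
  8 → 9: 7/7
  9 → 10: 7/15
  10 → 11: 15/15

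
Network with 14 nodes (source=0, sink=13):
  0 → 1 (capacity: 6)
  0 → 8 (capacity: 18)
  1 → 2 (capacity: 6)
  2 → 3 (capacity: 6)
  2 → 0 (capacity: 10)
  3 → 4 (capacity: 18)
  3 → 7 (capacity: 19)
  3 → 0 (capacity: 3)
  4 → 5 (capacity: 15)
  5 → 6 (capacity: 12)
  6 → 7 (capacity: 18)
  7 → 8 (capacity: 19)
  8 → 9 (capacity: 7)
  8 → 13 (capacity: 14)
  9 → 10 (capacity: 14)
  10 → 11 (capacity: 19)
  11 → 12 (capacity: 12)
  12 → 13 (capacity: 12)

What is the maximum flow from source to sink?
Maximum flow = 21

Max flow: 21

Flow assignment:
  0 → 1: 6/6
  0 → 8: 15/18
  1 → 2: 6/6
  2 → 3: 6/6
  3 → 7: 6/19
  7 → 8: 6/19
  8 → 9: 7/7
  8 → 13: 14/14
  9 → 10: 7/14
  10 → 11: 7/19
  11 → 12: 7/12
  12 → 13: 7/12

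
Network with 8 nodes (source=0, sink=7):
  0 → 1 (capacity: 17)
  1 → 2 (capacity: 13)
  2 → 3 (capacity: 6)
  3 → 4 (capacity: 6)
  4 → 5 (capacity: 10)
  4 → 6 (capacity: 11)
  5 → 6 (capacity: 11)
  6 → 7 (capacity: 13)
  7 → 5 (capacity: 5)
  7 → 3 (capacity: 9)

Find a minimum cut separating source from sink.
Min cut value = 6, edges: (3,4)

Min cut value: 6
Partition: S = [0, 1, 2, 3], T = [4, 5, 6, 7]
Cut edges: (3,4)

By max-flow min-cut theorem, max flow = min cut = 6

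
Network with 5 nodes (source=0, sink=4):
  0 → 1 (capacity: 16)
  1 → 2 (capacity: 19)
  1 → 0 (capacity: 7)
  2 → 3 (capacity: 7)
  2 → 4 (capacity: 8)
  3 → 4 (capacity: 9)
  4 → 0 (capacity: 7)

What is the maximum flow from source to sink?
Maximum flow = 15

Max flow: 15

Flow assignment:
  0 → 1: 15/16
  1 → 2: 15/19
  2 → 3: 7/7
  2 → 4: 8/8
  3 → 4: 7/9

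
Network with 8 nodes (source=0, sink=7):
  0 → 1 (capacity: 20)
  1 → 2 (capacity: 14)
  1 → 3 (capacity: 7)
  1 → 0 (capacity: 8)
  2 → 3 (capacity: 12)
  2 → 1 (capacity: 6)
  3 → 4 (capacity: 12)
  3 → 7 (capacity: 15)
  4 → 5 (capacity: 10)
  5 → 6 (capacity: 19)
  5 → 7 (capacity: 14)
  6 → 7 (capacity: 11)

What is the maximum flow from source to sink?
Maximum flow = 19

Max flow: 19

Flow assignment:
  0 → 1: 19/20
  1 → 2: 12/14
  1 → 3: 7/7
  2 → 3: 12/12
  3 → 4: 4/12
  3 → 7: 15/15
  4 → 5: 4/10
  5 → 7: 4/14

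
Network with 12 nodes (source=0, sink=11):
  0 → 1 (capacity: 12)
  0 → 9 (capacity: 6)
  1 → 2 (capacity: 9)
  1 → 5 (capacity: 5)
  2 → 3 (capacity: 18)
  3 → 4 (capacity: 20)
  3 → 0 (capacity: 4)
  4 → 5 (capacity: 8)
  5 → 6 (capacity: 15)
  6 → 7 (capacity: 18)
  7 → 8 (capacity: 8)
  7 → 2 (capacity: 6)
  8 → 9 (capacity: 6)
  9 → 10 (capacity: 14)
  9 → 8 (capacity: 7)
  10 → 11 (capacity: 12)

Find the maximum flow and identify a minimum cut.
Max flow = 12, Min cut edges: (10,11)

Maximum flow: 12
Minimum cut: (10,11)
Partition: S = [0, 1, 2, 3, 4, 5, 6, 7, 8, 9, 10], T = [11]

Max-flow min-cut theorem verified: both equal 12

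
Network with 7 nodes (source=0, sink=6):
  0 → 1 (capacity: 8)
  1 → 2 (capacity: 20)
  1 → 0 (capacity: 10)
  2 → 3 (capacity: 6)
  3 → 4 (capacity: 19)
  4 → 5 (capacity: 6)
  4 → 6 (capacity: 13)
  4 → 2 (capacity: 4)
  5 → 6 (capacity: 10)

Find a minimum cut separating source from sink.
Min cut value = 6, edges: (2,3)

Min cut value: 6
Partition: S = [0, 1, 2], T = [3, 4, 5, 6]
Cut edges: (2,3)

By max-flow min-cut theorem, max flow = min cut = 6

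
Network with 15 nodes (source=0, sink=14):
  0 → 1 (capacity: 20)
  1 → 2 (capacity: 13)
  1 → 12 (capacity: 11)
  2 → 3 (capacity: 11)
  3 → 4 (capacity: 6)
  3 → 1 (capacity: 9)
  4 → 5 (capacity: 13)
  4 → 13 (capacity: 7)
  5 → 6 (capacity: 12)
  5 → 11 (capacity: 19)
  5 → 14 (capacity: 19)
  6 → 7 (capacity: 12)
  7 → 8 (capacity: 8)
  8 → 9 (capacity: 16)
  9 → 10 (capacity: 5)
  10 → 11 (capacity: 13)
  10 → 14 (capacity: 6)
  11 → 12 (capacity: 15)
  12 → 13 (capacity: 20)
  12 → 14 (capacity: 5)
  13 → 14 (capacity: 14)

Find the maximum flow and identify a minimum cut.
Max flow = 17, Min cut edges: (1,12), (3,4)

Maximum flow: 17
Minimum cut: (1,12), (3,4)
Partition: S = [0, 1, 2, 3], T = [4, 5, 6, 7, 8, 9, 10, 11, 12, 13, 14]

Max-flow min-cut theorem verified: both equal 17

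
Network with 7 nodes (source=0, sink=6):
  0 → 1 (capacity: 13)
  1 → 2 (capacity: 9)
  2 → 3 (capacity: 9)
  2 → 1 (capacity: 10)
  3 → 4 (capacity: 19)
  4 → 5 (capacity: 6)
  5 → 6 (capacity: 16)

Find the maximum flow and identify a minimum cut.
Max flow = 6, Min cut edges: (4,5)

Maximum flow: 6
Minimum cut: (4,5)
Partition: S = [0, 1, 2, 3, 4], T = [5, 6]

Max-flow min-cut theorem verified: both equal 6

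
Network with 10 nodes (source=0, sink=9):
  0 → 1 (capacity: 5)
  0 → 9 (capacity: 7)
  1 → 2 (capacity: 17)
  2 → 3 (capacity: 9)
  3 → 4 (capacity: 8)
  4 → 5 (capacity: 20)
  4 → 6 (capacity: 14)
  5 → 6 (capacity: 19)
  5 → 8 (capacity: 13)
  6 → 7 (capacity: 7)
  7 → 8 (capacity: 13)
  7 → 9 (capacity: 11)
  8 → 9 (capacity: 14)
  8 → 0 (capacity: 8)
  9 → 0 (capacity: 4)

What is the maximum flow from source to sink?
Maximum flow = 12

Max flow: 12

Flow assignment:
  0 → 1: 5/5
  0 → 9: 7/7
  1 → 2: 5/17
  2 → 3: 5/9
  3 → 4: 5/8
  4 → 5: 5/20
  5 → 8: 5/13
  8 → 9: 5/14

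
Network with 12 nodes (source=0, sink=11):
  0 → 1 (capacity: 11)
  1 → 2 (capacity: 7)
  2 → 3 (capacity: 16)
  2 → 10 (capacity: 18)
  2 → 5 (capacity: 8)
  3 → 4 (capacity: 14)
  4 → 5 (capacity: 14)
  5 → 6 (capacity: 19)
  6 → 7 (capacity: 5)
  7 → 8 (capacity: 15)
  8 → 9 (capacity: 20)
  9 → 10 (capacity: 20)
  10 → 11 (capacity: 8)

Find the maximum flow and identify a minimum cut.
Max flow = 7, Min cut edges: (1,2)

Maximum flow: 7
Minimum cut: (1,2)
Partition: S = [0, 1], T = [2, 3, 4, 5, 6, 7, 8, 9, 10, 11]

Max-flow min-cut theorem verified: both equal 7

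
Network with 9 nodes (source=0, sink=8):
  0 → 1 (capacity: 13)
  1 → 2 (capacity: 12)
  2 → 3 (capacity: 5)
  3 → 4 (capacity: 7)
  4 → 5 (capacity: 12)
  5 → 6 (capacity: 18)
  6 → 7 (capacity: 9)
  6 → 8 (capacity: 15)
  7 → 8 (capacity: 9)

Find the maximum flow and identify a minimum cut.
Max flow = 5, Min cut edges: (2,3)

Maximum flow: 5
Minimum cut: (2,3)
Partition: S = [0, 1, 2], T = [3, 4, 5, 6, 7, 8]

Max-flow min-cut theorem verified: both equal 5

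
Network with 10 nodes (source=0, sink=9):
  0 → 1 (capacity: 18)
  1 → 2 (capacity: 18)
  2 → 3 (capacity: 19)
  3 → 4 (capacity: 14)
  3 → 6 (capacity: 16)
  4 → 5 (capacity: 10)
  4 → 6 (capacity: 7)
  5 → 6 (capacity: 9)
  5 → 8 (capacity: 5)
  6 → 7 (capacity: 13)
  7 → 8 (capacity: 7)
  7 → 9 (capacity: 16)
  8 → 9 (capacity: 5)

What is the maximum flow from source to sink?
Maximum flow = 18

Max flow: 18

Flow assignment:
  0 → 1: 18/18
  1 → 2: 18/18
  2 → 3: 18/19
  3 → 4: 5/14
  3 → 6: 13/16
  4 → 5: 5/10
  5 → 8: 5/5
  6 → 7: 13/13
  7 → 9: 13/16
  8 → 9: 5/5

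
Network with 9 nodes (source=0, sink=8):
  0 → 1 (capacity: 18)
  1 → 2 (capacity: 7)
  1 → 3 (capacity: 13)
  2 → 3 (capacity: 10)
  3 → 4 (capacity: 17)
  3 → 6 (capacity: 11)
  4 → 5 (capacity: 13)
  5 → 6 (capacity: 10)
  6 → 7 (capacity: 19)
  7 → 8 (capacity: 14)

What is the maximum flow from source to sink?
Maximum flow = 14

Max flow: 14

Flow assignment:
  0 → 1: 14/18
  1 → 2: 5/7
  1 → 3: 9/13
  2 → 3: 5/10
  3 → 4: 7/17
  3 → 6: 7/11
  4 → 5: 7/13
  5 → 6: 7/10
  6 → 7: 14/19
  7 → 8: 14/14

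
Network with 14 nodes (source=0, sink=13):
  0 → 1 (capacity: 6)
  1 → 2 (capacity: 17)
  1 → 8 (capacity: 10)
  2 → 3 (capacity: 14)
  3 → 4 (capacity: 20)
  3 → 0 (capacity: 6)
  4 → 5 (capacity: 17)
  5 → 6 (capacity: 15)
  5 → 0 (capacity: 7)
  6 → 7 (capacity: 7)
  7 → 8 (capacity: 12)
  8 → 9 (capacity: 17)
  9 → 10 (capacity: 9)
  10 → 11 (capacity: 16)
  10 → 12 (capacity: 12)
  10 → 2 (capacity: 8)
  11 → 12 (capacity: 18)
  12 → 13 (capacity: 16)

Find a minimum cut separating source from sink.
Min cut value = 6, edges: (0,1)

Min cut value: 6
Partition: S = [0], T = [1, 2, 3, 4, 5, 6, 7, 8, 9, 10, 11, 12, 13]
Cut edges: (0,1)

By max-flow min-cut theorem, max flow = min cut = 6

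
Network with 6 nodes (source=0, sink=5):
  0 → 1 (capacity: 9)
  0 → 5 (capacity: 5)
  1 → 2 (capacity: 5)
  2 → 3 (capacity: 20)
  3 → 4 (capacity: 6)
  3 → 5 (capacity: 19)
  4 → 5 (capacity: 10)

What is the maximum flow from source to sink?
Maximum flow = 10

Max flow: 10

Flow assignment:
  0 → 1: 5/9
  0 → 5: 5/5
  1 → 2: 5/5
  2 → 3: 5/20
  3 → 5: 5/19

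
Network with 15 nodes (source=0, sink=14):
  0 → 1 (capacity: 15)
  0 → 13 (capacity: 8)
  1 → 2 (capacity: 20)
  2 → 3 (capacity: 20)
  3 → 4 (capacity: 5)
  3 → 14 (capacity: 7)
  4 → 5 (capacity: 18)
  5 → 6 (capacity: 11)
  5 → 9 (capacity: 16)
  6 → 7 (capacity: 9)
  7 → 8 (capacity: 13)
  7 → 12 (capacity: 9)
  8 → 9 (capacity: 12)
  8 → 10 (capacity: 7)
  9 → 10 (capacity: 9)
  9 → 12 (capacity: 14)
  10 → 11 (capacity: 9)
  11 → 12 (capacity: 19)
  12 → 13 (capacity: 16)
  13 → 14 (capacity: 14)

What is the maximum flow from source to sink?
Maximum flow = 20

Max flow: 20

Flow assignment:
  0 → 1: 12/15
  0 → 13: 8/8
  1 → 2: 12/20
  2 → 3: 12/20
  3 → 4: 5/5
  3 → 14: 7/7
  4 → 5: 5/18
  5 → 9: 5/16
  9 → 12: 5/14
  12 → 13: 5/16
  13 → 14: 13/14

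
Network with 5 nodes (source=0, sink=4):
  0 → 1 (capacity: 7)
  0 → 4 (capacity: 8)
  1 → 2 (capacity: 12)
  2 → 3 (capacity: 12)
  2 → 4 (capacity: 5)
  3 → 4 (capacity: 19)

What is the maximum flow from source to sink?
Maximum flow = 15

Max flow: 15

Flow assignment:
  0 → 1: 7/7
  0 → 4: 8/8
  1 → 2: 7/12
  2 → 3: 2/12
  2 → 4: 5/5
  3 → 4: 2/19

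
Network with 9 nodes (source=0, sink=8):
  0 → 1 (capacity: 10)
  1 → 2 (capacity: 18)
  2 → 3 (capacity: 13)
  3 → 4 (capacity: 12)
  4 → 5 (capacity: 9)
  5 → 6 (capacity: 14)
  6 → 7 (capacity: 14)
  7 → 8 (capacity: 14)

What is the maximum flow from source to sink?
Maximum flow = 9

Max flow: 9

Flow assignment:
  0 → 1: 9/10
  1 → 2: 9/18
  2 → 3: 9/13
  3 → 4: 9/12
  4 → 5: 9/9
  5 → 6: 9/14
  6 → 7: 9/14
  7 → 8: 9/14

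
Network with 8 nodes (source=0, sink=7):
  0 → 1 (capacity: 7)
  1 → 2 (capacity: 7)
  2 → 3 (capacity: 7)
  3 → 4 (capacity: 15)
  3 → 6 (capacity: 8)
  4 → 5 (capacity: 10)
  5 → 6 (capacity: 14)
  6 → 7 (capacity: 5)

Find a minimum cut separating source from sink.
Min cut value = 5, edges: (6,7)

Min cut value: 5
Partition: S = [0, 1, 2, 3, 4, 5, 6], T = [7]
Cut edges: (6,7)

By max-flow min-cut theorem, max flow = min cut = 5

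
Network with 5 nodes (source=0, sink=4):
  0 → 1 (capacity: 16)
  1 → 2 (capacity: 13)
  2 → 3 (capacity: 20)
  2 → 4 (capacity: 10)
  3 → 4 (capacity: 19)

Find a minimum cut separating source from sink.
Min cut value = 13, edges: (1,2)

Min cut value: 13
Partition: S = [0, 1], T = [2, 3, 4]
Cut edges: (1,2)

By max-flow min-cut theorem, max flow = min cut = 13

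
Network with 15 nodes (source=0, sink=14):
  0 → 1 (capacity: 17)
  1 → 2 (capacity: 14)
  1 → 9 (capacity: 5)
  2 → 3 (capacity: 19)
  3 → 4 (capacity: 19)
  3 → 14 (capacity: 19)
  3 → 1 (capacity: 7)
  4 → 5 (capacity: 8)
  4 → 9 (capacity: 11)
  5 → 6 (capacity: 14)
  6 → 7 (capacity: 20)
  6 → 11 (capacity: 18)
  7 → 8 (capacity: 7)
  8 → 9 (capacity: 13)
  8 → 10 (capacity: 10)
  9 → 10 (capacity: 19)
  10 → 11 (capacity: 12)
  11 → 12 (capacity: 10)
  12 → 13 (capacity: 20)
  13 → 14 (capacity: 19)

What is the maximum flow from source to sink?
Maximum flow = 17

Max flow: 17

Flow assignment:
  0 → 1: 17/17
  1 → 2: 14/14
  1 → 9: 3/5
  2 → 3: 14/19
  3 → 14: 14/19
  9 → 10: 3/19
  10 → 11: 3/12
  11 → 12: 3/10
  12 → 13: 3/20
  13 → 14: 3/19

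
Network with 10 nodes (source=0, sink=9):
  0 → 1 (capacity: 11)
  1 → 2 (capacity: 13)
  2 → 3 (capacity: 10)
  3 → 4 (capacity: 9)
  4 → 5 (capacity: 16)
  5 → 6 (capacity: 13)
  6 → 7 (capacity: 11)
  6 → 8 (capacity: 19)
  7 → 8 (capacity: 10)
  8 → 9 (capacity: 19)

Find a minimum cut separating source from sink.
Min cut value = 9, edges: (3,4)

Min cut value: 9
Partition: S = [0, 1, 2, 3], T = [4, 5, 6, 7, 8, 9]
Cut edges: (3,4)

By max-flow min-cut theorem, max flow = min cut = 9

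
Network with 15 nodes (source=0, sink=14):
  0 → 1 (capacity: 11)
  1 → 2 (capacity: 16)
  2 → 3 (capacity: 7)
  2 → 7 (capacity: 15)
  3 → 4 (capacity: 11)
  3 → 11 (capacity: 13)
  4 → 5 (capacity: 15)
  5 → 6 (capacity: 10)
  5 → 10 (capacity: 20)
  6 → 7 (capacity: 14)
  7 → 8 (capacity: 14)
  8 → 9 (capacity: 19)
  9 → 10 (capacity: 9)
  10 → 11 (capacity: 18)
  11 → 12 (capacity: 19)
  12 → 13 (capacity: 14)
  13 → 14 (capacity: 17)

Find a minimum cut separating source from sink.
Min cut value = 11, edges: (0,1)

Min cut value: 11
Partition: S = [0], T = [1, 2, 3, 4, 5, 6, 7, 8, 9, 10, 11, 12, 13, 14]
Cut edges: (0,1)

By max-flow min-cut theorem, max flow = min cut = 11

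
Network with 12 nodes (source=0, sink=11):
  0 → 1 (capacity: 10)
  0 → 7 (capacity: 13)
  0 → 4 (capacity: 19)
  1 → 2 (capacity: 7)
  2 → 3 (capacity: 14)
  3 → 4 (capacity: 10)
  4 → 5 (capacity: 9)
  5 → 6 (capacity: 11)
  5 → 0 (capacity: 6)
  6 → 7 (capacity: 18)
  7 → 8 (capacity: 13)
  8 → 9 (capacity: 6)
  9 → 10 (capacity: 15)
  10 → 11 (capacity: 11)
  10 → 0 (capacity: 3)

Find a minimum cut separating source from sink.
Min cut value = 6, edges: (8,9)

Min cut value: 6
Partition: S = [0, 1, 2, 3, 4, 5, 6, 7, 8], T = [9, 10, 11]
Cut edges: (8,9)

By max-flow min-cut theorem, max flow = min cut = 6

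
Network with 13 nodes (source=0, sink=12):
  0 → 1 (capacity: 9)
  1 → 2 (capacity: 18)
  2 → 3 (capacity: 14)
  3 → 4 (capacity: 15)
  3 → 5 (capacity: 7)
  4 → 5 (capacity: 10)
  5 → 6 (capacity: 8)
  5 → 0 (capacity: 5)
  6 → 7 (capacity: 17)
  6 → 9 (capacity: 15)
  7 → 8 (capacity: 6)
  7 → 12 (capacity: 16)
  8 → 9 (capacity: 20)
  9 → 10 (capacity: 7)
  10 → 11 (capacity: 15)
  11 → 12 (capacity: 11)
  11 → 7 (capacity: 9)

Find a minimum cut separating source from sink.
Min cut value = 8, edges: (5,6)

Min cut value: 8
Partition: S = [0, 1, 2, 3, 4, 5], T = [6, 7, 8, 9, 10, 11, 12]
Cut edges: (5,6)

By max-flow min-cut theorem, max flow = min cut = 8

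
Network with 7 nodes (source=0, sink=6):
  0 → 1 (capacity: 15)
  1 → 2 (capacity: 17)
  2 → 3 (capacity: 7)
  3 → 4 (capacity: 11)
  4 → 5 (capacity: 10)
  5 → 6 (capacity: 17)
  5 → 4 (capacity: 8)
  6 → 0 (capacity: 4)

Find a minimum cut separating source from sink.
Min cut value = 7, edges: (2,3)

Min cut value: 7
Partition: S = [0, 1, 2], T = [3, 4, 5, 6]
Cut edges: (2,3)

By max-flow min-cut theorem, max flow = min cut = 7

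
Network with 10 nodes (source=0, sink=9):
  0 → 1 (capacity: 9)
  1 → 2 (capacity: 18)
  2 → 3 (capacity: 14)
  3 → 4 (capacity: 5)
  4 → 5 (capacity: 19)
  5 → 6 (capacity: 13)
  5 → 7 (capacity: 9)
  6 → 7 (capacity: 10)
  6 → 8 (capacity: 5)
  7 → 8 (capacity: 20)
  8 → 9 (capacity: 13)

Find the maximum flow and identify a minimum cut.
Max flow = 5, Min cut edges: (3,4)

Maximum flow: 5
Minimum cut: (3,4)
Partition: S = [0, 1, 2, 3], T = [4, 5, 6, 7, 8, 9]

Max-flow min-cut theorem verified: both equal 5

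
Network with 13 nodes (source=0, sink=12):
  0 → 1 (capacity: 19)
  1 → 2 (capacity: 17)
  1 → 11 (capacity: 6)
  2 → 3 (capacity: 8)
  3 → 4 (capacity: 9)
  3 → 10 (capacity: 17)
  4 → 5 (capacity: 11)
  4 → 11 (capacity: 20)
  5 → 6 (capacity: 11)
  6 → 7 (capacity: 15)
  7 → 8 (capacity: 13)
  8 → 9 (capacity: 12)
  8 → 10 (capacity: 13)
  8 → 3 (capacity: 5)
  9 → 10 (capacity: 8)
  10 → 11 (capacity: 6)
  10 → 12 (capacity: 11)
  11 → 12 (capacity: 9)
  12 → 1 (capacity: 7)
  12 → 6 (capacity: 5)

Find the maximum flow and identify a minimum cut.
Max flow = 14, Min cut edges: (1,11), (2,3)

Maximum flow: 14
Minimum cut: (1,11), (2,3)
Partition: S = [0, 1, 2], T = [3, 4, 5, 6, 7, 8, 9, 10, 11, 12]

Max-flow min-cut theorem verified: both equal 14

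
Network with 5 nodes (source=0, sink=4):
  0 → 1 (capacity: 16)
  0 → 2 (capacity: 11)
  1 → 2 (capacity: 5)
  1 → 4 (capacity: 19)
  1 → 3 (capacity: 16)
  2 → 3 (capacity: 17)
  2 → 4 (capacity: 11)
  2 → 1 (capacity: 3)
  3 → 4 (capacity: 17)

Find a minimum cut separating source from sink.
Min cut value = 27, edges: (0,1), (0,2)

Min cut value: 27
Partition: S = [0], T = [1, 2, 3, 4]
Cut edges: (0,1), (0,2)

By max-flow min-cut theorem, max flow = min cut = 27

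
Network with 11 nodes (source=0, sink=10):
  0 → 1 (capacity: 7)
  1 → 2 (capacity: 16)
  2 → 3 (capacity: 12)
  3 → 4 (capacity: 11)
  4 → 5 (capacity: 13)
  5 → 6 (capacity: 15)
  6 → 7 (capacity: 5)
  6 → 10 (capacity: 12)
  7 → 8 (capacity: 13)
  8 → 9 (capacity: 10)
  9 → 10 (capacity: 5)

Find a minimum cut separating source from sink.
Min cut value = 7, edges: (0,1)

Min cut value: 7
Partition: S = [0], T = [1, 2, 3, 4, 5, 6, 7, 8, 9, 10]
Cut edges: (0,1)

By max-flow min-cut theorem, max flow = min cut = 7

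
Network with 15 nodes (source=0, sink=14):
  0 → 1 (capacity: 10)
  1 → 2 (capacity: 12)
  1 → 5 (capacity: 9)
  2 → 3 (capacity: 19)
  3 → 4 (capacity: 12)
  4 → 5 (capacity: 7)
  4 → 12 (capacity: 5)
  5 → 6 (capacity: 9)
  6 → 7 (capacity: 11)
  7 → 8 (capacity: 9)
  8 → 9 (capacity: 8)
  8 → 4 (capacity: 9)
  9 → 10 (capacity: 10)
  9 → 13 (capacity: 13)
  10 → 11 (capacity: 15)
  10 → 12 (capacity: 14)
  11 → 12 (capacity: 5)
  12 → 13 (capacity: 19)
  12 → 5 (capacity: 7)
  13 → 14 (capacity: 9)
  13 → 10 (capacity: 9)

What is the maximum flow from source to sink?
Maximum flow = 9

Max flow: 9

Flow assignment:
  0 → 1: 9/10
  1 → 2: 5/12
  1 → 5: 4/9
  2 → 3: 5/19
  3 → 4: 5/12
  4 → 12: 5/5
  5 → 6: 5/9
  6 → 7: 5/11
  7 → 8: 5/9
  8 → 9: 5/8
  9 → 13: 5/13
  12 → 13: 4/19
  12 → 5: 1/7
  13 → 14: 9/9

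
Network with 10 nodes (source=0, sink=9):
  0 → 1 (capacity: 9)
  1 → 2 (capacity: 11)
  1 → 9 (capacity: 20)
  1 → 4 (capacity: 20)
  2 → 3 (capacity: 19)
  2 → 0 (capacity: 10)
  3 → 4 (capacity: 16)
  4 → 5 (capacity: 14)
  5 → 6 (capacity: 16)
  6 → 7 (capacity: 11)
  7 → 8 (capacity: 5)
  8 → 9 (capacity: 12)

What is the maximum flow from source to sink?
Maximum flow = 9

Max flow: 9

Flow assignment:
  0 → 1: 9/9
  1 → 9: 9/20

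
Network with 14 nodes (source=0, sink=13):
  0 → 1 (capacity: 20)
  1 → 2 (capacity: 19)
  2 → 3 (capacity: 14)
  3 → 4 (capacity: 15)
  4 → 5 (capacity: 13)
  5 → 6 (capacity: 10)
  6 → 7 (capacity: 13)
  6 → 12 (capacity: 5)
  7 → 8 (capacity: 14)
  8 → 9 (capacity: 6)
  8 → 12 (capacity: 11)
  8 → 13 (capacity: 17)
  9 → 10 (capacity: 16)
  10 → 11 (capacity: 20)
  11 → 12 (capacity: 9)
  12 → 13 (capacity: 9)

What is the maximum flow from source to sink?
Maximum flow = 10

Max flow: 10

Flow assignment:
  0 → 1: 10/20
  1 → 2: 10/19
  2 → 3: 10/14
  3 → 4: 10/15
  4 → 5: 10/13
  5 → 6: 10/10
  6 → 7: 5/13
  6 → 12: 5/5
  7 → 8: 5/14
  8 → 13: 5/17
  12 → 13: 5/9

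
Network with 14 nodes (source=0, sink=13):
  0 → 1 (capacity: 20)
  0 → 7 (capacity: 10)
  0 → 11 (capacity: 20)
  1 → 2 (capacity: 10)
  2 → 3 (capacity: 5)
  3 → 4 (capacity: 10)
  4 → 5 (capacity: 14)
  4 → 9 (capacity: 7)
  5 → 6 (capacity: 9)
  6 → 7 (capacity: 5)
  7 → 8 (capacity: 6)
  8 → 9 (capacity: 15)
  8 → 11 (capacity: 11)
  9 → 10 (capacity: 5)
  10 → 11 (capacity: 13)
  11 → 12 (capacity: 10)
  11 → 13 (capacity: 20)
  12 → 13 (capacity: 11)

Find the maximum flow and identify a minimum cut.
Max flow = 30, Min cut edges: (11,12), (11,13)

Maximum flow: 30
Minimum cut: (11,12), (11,13)
Partition: S = [0, 1, 2, 3, 4, 5, 6, 7, 8, 9, 10, 11], T = [12, 13]

Max-flow min-cut theorem verified: both equal 30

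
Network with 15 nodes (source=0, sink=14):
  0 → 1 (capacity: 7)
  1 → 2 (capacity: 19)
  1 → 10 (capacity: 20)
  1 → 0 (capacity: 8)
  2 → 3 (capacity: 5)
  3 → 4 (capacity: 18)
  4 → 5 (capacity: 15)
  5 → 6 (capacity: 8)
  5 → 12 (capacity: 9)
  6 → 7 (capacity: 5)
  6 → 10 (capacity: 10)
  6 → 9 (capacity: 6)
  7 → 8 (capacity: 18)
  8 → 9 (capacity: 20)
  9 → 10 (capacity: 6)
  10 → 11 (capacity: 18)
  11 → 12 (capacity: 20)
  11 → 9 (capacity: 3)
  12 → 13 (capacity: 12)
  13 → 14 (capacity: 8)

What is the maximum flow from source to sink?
Maximum flow = 7

Max flow: 7

Flow assignment:
  0 → 1: 7/7
  1 → 10: 7/20
  10 → 11: 7/18
  11 → 12: 7/20
  12 → 13: 7/12
  13 → 14: 7/8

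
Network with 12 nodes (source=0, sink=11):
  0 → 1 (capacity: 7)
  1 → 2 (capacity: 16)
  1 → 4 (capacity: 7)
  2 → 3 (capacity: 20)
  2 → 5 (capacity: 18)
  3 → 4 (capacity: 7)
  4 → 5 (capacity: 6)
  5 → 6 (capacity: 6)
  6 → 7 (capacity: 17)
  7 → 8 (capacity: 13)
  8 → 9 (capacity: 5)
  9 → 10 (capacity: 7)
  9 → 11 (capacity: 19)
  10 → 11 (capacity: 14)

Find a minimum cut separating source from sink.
Min cut value = 5, edges: (8,9)

Min cut value: 5
Partition: S = [0, 1, 2, 3, 4, 5, 6, 7, 8], T = [9, 10, 11]
Cut edges: (8,9)

By max-flow min-cut theorem, max flow = min cut = 5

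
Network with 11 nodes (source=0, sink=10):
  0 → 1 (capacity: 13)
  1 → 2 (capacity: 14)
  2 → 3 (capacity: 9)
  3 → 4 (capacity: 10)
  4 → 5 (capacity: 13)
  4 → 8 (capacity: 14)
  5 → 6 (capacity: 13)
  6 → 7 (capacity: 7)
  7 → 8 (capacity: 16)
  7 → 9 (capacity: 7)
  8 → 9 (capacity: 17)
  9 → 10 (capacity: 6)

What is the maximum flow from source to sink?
Maximum flow = 6

Max flow: 6

Flow assignment:
  0 → 1: 6/13
  1 → 2: 6/14
  2 → 3: 6/9
  3 → 4: 6/10
  4 → 8: 6/14
  8 → 9: 6/17
  9 → 10: 6/6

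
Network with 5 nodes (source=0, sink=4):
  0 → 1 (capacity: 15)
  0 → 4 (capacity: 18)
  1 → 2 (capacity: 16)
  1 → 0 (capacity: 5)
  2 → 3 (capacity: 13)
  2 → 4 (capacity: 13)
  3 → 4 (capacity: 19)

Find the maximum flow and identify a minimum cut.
Max flow = 33, Min cut edges: (0,1), (0,4)

Maximum flow: 33
Minimum cut: (0,1), (0,4)
Partition: S = [0], T = [1, 2, 3, 4]

Max-flow min-cut theorem verified: both equal 33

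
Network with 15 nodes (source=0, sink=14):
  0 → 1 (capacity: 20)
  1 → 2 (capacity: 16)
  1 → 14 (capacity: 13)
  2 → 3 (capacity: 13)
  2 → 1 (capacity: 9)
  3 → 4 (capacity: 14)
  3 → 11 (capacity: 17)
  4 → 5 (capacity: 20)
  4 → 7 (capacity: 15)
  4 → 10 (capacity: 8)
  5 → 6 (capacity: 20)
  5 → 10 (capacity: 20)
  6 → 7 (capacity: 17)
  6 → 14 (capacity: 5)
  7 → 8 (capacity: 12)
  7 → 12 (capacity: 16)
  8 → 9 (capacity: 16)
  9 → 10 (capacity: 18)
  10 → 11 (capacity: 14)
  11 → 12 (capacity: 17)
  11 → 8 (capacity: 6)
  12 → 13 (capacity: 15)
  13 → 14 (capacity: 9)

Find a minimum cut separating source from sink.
Min cut value = 20, edges: (0,1)

Min cut value: 20
Partition: S = [0], T = [1, 2, 3, 4, 5, 6, 7, 8, 9, 10, 11, 12, 13, 14]
Cut edges: (0,1)

By max-flow min-cut theorem, max flow = min cut = 20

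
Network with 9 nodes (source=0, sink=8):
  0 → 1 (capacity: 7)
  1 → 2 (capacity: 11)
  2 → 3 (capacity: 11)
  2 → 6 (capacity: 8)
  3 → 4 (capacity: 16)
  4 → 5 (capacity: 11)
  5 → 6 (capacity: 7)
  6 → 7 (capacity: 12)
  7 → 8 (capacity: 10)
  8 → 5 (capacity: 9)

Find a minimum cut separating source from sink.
Min cut value = 7, edges: (0,1)

Min cut value: 7
Partition: S = [0], T = [1, 2, 3, 4, 5, 6, 7, 8]
Cut edges: (0,1)

By max-flow min-cut theorem, max flow = min cut = 7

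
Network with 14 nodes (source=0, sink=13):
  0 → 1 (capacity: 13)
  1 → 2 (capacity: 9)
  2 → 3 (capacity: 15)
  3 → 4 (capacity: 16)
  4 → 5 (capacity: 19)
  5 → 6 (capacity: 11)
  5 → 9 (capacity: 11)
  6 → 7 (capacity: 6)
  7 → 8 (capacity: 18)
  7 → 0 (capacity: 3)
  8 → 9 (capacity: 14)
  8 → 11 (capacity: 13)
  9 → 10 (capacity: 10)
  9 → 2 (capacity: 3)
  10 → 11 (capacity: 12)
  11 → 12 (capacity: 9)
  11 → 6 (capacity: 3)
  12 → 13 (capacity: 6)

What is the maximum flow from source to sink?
Maximum flow = 6

Max flow: 6

Flow assignment:
  0 → 1: 9/13
  1 → 2: 9/9
  2 → 3: 9/15
  3 → 4: 9/16
  4 → 5: 9/19
  5 → 9: 9/11
  6 → 7: 3/6
  7 → 0: 3/3
  9 → 10: 9/10
  10 → 11: 9/12
  11 → 12: 6/9
  11 → 6: 3/3
  12 → 13: 6/6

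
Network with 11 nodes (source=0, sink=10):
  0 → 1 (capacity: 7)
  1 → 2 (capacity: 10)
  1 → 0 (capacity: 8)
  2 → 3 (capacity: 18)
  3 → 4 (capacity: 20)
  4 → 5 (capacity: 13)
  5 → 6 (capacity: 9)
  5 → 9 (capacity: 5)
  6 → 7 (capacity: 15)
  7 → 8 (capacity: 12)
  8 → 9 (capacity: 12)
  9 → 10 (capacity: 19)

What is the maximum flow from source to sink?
Maximum flow = 7

Max flow: 7

Flow assignment:
  0 → 1: 7/7
  1 → 2: 7/10
  2 → 3: 7/18
  3 → 4: 7/20
  4 → 5: 7/13
  5 → 6: 2/9
  5 → 9: 5/5
  6 → 7: 2/15
  7 → 8: 2/12
  8 → 9: 2/12
  9 → 10: 7/19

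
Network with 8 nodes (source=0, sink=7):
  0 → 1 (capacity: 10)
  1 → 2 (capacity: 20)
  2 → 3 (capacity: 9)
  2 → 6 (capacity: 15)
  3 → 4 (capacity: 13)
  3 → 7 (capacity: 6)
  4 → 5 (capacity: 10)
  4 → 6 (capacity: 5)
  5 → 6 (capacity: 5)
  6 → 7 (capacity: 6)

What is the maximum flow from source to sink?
Maximum flow = 10

Max flow: 10

Flow assignment:
  0 → 1: 10/10
  1 → 2: 10/20
  2 → 3: 6/9
  2 → 6: 4/15
  3 → 7: 6/6
  6 → 7: 4/6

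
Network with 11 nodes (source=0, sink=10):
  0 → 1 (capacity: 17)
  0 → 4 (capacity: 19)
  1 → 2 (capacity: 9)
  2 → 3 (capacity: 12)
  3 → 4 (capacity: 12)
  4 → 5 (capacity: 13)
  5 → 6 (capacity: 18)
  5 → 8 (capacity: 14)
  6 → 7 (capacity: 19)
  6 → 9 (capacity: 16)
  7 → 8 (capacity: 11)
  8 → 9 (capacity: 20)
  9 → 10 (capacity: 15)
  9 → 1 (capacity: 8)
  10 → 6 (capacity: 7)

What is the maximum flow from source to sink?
Maximum flow = 13

Max flow: 13

Flow assignment:
  0 → 1: 9/17
  0 → 4: 4/19
  1 → 2: 9/9
  2 → 3: 9/12
  3 → 4: 9/12
  4 → 5: 13/13
  5 → 6: 13/18
  6 → 9: 13/16
  9 → 10: 13/15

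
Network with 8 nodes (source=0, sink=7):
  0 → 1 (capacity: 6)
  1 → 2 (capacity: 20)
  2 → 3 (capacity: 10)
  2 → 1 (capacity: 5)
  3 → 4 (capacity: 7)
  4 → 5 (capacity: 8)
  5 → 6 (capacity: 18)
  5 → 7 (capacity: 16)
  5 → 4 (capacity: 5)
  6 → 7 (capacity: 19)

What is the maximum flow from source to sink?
Maximum flow = 6

Max flow: 6

Flow assignment:
  0 → 1: 6/6
  1 → 2: 6/20
  2 → 3: 6/10
  3 → 4: 6/7
  4 → 5: 6/8
  5 → 7: 6/16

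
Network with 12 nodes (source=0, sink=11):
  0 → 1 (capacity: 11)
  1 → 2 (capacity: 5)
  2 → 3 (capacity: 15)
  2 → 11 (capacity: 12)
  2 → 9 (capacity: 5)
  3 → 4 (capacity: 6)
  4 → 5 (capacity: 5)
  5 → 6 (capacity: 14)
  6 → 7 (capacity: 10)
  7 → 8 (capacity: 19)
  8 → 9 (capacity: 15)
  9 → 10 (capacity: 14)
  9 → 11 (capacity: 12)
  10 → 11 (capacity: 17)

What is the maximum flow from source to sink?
Maximum flow = 5

Max flow: 5

Flow assignment:
  0 → 1: 5/11
  1 → 2: 5/5
  2 → 11: 5/12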